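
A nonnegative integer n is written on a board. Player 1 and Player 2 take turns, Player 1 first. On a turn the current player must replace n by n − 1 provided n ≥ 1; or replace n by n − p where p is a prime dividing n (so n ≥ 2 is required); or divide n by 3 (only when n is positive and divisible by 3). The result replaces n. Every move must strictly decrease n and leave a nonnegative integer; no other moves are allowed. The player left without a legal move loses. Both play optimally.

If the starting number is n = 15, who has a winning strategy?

Player 1 wins.

Compute win/loss labels from the base case upward. A position with no move is L. Any other position is W if it can reach an L in one move, else L.
n=0: no move → L
n=1: →0(L), so W
n=2: →0(L), so W
n=3: →0(L), so W
n=4: →2(W), 3(W) — all W, so L
n=5: →0(L), so W
n=6: →4(L), so W
n=7: →0(L), so W
n=8: →6(W), 7(W) — all W, so L
n=9: →8(L), so W
n=10: →8(L), so W
n=11: →0(L), so W
n=12: →4(L), so W
n=13: →0(L), so W
n=14: →7(W), 12(W), 13(W) — all W, so L
n=15: →14(L), so W
The starting position 15 is W: Player 1 should move to 14, handing over an L position.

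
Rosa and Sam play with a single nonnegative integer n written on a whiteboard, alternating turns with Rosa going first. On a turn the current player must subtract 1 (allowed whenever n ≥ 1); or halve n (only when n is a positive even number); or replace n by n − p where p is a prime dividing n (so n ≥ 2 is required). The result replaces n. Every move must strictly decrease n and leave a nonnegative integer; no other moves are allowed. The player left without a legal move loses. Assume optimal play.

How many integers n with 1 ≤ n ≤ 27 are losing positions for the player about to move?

5

Compute win/loss labels from the base case upward. A position with no move is L. Any other position is W if it can reach an L in one move, else L.
n=0: no move → L
n=1: W (go to 0, an L position)
n=2: W (go to 0, an L position)
n=3: W (go to 0, an L position)
n=4: L (options 2(W), 3(W) are all W)
n=5: W (go to 0, an L position)
n=6: W (go to 4, an L position)
n=7: W (go to 0, an L position)
n=8: W (go to 4, an L position)
n=9: L (options 6(W), 8(W) are all W)
n=10: W (go to 9, an L position)
n=11: W (go to 0, an L position)
n=12: W (go to 9, an L position)
n=13: W (go to 0, an L position)
n=14: L (options 7(W), 12(W), 13(W) are all W)
n=15: W (go to 14, an L position)
n=16: W (go to 14, an L position)
n=17: W (go to 0, an L position)
n=18: W (go to 9, an L position)
n=19: W (go to 0, an L position)
n=20: L (options 10(W), 15(W), 18(W), 19(W) are all W)
n=21: W (go to 14, an L position)
n=22: W (go to 20, an L position)
n=23: W (go to 0, an L position)
n=24: L (options 12(W), 21(W), 22(W), 23(W) are all W)
n=25: W (go to 20, an L position)
n=26: W (go to 24, an L position)
n=27: W (go to 24, an L position)
L entries with 1 ≤ n ≤ 27 (n=0 is outside the asked range and is not counted): n = 4, 9, 14, 20, 24; that makes 5.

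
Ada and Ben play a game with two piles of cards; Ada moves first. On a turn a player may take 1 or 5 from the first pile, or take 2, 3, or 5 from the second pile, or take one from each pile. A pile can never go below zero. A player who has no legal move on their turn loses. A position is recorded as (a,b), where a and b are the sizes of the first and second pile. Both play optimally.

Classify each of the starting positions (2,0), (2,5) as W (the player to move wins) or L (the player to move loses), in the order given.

(2,0): L, (2,5): W

Label each position W (a win for the player to move) or L (a loss). A position with no legal move is L; any other position is W exactly when some move reaches an L, and L when every move reaches a W.
No move ever increases a pile, so every position that can arise here has a ≤ 2 and b ≤ 5; it is enough to label the cells with 0 ≤ a ≤ 2 and 0 ≤ b ≤ 5.
Every move lowers a or b (never raises either), so fill the grid row by row in increasing a, and left to right within a row: each cell's successors are then already labelled.
      b=0  b=1  b=2  b=3  b=4  b=5
a=0:    L    L    W    W    W    W
a=1:    W    W    W    L    L    W
a=2:    L    L    W    W    W    W
Cells with no legal move (terminal, hence L): (0,0), (0,1).
The remaining L cells, each justified by listing all of its moves:
(1,3): L (options (0,3)(W), (1,1)(W), (1,0)(W), (0,2)(W) are all W)
(1,4): L (options (0,4)(W), (1,2)(W), (1,1)(W), (0,3)(W) are all W)
(2,0): L (sole option (1,0)(W) is W)
(2,1): L (options (1,1)(W), (1,0)(W) are all W)
Every other cell has at least one move into one of the L cells above, so it is W.
(2,0): one of the L cells justified above, so L
(2,5): the move to (2,0) reaches an L cell, so W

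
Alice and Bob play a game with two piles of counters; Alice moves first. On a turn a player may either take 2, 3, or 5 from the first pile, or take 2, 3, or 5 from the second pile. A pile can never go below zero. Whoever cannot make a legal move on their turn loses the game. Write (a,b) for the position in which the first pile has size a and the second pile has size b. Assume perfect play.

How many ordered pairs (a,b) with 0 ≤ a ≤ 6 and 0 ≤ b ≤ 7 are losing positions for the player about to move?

Positions with no move are L. A position that does have a move is losing for the player to move precisely when every available move leads to a winning position for the opponent. Fill in the labels:
Every move lowers a or b (never raises either), so fill the grid row by row in increasing a, and left to right within a row: each cell's successors are then already labelled.
      b=0  b=1  b=2  b=3  b=4  b=5  b=6  b=7
a=0:    L    L    W    W    W    W    W    L
a=1:    L    L    W    W    W    W    W    L
a=2:    W    W    L    L    W    W    W    W
a=3:    W    W    L    L    W    W    W    W
a=4:    W    W    W    W    L    L    W    W
a=5:    W    W    W    W    L    L    W    W
a=6:    W    W    W    W    W    W    L    W
Cells with no legal move (terminal, hence L): (0,0), (0,1), (1,0), (1,1).
The remaining L cells, each justified by listing all of its moves:
(0,7): →(0,5)(W), (0,4)(W), (0,2)(W) — all W, so L
(1,7): →(1,5)(W), (1,4)(W), (1,2)(W) — all W, so L
(2,2): →(0,2)(W), (2,0)(W) — all W, so L
(2,3): →(0,3)(W), (2,1)(W), (2,0)(W) — all W, so L
(3,2): →(1,2)(W), (0,2)(W), (3,0)(W) — all W, so L
(3,3): →(1,3)(W), (0,3)(W), (3,1)(W), (3,0)(W) — all W, so L
(4,4): →(2,4)(W), (1,4)(W), (4,2)(W), (4,1)(W) — all W, so L
(4,5): →(2,5)(W), (1,5)(W), (4,3)(W), (4,2)(W), (4,0)(W) — all W, so L
(5,4): →(3,4)(W), (2,4)(W), (0,4)(W), (5,2)(W), (5,1)(W) — all W, so L
(5,5): →(3,5)(W), (2,5)(W), (0,5)(W), (5,3)(W), (5,2)(W), (5,0)(W) — all W, so L
(6,6): →(4,6)(W), (3,6)(W), (1,6)(W), (6,4)(W), (6,3)(W), (6,1)(W) — all W, so L
Every other cell has at least one move into one of the L cells above, so it is W.
L cells per row: a=0: 3, a=1: 3, a=2: 2, a=3: 2, a=4: 2, a=5: 2, a=6: 1; total 15.

15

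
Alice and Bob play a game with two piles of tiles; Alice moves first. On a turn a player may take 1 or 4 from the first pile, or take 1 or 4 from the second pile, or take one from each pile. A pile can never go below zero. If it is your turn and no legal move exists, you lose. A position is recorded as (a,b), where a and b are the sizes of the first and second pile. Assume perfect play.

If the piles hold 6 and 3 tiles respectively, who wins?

Work bottom-up. With no move the player to move loses. Otherwise the position is W if at least one move leads to an L position for the opponent, and L if every move leads to a W.
No move ever increases a pile, so every position that can arise here has a ≤ 6 and b ≤ 3; it is enough to label the cells with 0 ≤ a ≤ 6 and 0 ≤ b ≤ 3.
Every move lowers a or b (never raises either), so fill the grid row by row in increasing a, and left to right within a row: each cell's successors are then already labelled.
      b=0  b=1  b=2  b=3
a=0:    L    W    L    W
a=1:    W    W    W    W
a=2:    L    W    L    W
a=3:    W    W    W    W
a=4:    W    L    W    L
a=5:    L    W    W    W
a=6:    W    W    W    L
Cells with no legal move (terminal, hence L): (0,0).
The remaining L cells, each justified by listing all of its moves:
(0,2): →(0,1)(W) only, which is W, so L
(2,0): →(1,0)(W) only, which is W, so L
(2,2): →(1,2)(W), (2,1)(W), (1,1)(W) — all W, so L
(4,1): →(3,1)(W), (0,1)(W), (4,0)(W), (3,0)(W) — all W, so L
(4,3): →(3,3)(W), (0,3)(W), (4,2)(W), (3,2)(W) — all W, so L
(5,0): →(4,0)(W), (1,0)(W) — all W, so L
(6,3): →(5,3)(W), (2,3)(W), (6,2)(W), (5,2)(W) — all W, so L
Every other cell has at least one move into one of the L cells above, so it is W.
The starting position (6,3) is L: whatever Alice does, the opponent receives a W position.

Bob wins.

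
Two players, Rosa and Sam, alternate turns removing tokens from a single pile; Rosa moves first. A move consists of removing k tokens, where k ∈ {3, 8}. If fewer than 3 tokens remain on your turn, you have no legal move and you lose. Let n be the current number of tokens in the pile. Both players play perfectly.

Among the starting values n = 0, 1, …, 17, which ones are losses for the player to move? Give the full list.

Work bottom-up. With no move the player to move loses. Otherwise the position is W if at least one move leads to an L position for the opponent, and L if every move leads to a W.
n=0: no move → L
n=1: no move → L
n=2: no move → L
n=3: W (go to 0, an L position)
n=4: W (go to 1, an L position)
n=5: W (go to 2, an L position)
n=6: L (sole option 3(W) is W)
n=7: L (sole option 4(W) is W)
n=8: W (go to 0, an L position)
n=9: W (go to 6, an L position)
n=10: W (go to 7, an L position)
n=11: L (options 8(W), 3(W) are all W)
n=12: L (options 9(W), 4(W) are all W)
n=13: L (options 10(W), 5(W) are all W)
n=14: W (go to 11, an L position)
n=15: W (go to 12, an L position)
n=16: W (go to 13, an L position)
n=17: L (options 14(W), 9(W) are all W)
The losing starting values of n are exactly the entries labelled L in this table (9 of them).

0, 1, 2, 6, 7, 11, 12, 13, 17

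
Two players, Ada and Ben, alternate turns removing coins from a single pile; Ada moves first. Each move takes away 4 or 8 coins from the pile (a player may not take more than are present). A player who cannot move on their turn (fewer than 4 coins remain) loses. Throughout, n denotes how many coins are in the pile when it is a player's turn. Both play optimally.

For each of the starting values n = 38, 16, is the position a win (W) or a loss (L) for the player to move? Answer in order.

38: L, 16: W

Compute win/loss labels from the base case upward. A position with no move is L. Any other position is W if it can reach an L in one move, else L.
n=0: no move → L
n=1: no move → L
n=2: no move → L
n=3: no move → L
n=4: reaches L-position 0 → W
n=5: reaches L-position 1 → W
n=6: reaches L-position 2 → W
n=7: reaches L-position 3 → W
n=8: reaches L-position 0 → W
n=9: reaches L-position 1 → W
n=10: reaches L-position 2 → W
n=11: reaches L-position 3 → W
n=12: only reaches 8(W), 4(W), all W → L
n=13: only reaches 9(W), 5(W), all W → L
n=14: only reaches 10(W), 6(W), all W → L
n=15: only reaches 11(W), 7(W), all W → L
n=16: reaches L-position 12 → W
n=17: reaches L-position 13 → W
n=18: reaches L-position 14 → W
n=19: reaches L-position 15 → W
n=20: reaches L-position 12 → W
n=21: reaches L-position 13 → W
n=22: reaches L-position 14 → W
n=23: reaches L-position 15 → W
n=24: only reaches 20(W), 16(W), all W → L
n=25: only reaches 21(W), 17(W), all W → L
n=26: only reaches 22(W), 18(W), all W → L
n=27: only reaches 23(W), 19(W), all W → L
n=28: reaches L-position 24 → W
n=29: reaches L-position 25 → W
n=30: reaches L-position 26 → W
n=31: reaches L-position 27 → W
n=32: reaches L-position 24 → W
n=33: reaches L-position 25 → W
n=34: reaches L-position 26 → W
n=35: reaches L-position 27 → W
n=36: only reaches 32(W), 28(W), all W → L
n=37: only reaches 33(W), 29(W), all W → L
n=38: only reaches 34(W), 30(W), all W → L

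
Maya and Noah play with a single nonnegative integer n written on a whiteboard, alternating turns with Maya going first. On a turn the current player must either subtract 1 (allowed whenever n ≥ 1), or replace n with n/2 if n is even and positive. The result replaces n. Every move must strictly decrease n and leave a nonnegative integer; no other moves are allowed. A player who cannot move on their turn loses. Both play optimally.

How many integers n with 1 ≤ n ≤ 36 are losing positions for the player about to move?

17

Positions with no move are L. A position that does have a move is losing for the player to move precisely when every available move leads to a winning position for the opponent. Fill in the labels:
n=0: no move → L
n=1: →0(L), so W
n=2: →1(W) only, which is W, so L
n=3: →2(L), so W
n=4: →2(L), so W
n=5: →4(W) only, which is W, so L
n=6: →5(L), so W
n=7: →6(W) only, which is W, so L
n=8: →7(L), so W
n=9: →8(W) only, which is W, so L
n=10: →5(L), so W
n=11: →10(W) only, which is W, so L
n=12: →11(L), so W
n=13: →12(W) only, which is W, so L
n=14: →7(L), so W
n=15: →14(W) only, which is W, so L
n=16: →15(L), so W
n=17: →16(W) only, which is W, so L
n=18: →9(L), so W
n=19: →18(W) only, which is W, so L
n=20: →19(L), so W
n=21: →20(W) only, which is W, so L
n=22: →11(L), so W
n=23: →22(W) only, which is W, so L
n=24: →23(L), so W
n=25: →24(W) only, which is W, so L
n=26: →13(L), so W
n=27: →26(W) only, which is W, so L
n=28: →27(L), so W
n=29: →28(W) only, which is W, so L
n=30: →15(L), so W
n=31: →30(W) only, which is W, so L
n=32: →31(L), so W
n=33: →32(W) only, which is W, so L
n=34: →17(L), so W
n=35: →34(W) only, which is W, so L
n=36: →35(L), so W
L entries with 1 ≤ n ≤ 36 (n=0 is outside the asked range and is not counted): n = 2, 5, 7, 9, 11, 13, 15, 17, 19, 21, 23, 25, 27, 29, 31, 33, 35; that makes 17.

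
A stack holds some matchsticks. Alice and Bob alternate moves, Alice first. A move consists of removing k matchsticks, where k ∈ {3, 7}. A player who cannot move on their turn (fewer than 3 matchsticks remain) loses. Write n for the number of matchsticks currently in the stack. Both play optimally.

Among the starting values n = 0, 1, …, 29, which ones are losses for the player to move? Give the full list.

Positions with no move are L. A position that does have a move is losing for the player to move precisely when every available move leads to a winning position for the opponent. Fill in the labels:
n=0: no move → L
n=1: no move → L
n=2: no move → L
n=3: W (go to 0, an L position)
n=4: W (go to 1, an L position)
n=5: W (go to 2, an L position)
n=6: L (sole option 3(W) is W)
n=7: W (go to 0, an L position)
n=8: W (go to 1, an L position)
n=9: W (go to 6, an L position)
n=10: L (options 7(W), 3(W) are all W)
n=11: L (options 8(W), 4(W) are all W)
n=12: L (options 9(W), 5(W) are all W)
n=13: W (go to 10, an L position)
n=14: W (go to 11, an L position)
n=15: W (go to 12, an L position)
n=16: L (options 13(W), 9(W) are all W)
n=17: W (go to 10, an L position)
n=18: W (go to 11, an L position)
n=19: W (go to 16, an L position)
n=20: L (options 17(W), 13(W) are all W)
n=21: L (options 18(W), 14(W) are all W)
n=22: L (options 19(W), 15(W) are all W)
n=23: W (go to 20, an L position)
n=24: W (go to 21, an L position)
n=25: W (go to 22, an L position)
n=26: L (options 23(W), 19(W) are all W)
n=27: W (go to 20, an L position)
n=28: W (go to 21, an L position)
n=29: W (go to 26, an L position)
Reading off the rows marked L gives the requested list; there are 12 such values of n.

0, 1, 2, 6, 10, 11, 12, 16, 20, 21, 22, 26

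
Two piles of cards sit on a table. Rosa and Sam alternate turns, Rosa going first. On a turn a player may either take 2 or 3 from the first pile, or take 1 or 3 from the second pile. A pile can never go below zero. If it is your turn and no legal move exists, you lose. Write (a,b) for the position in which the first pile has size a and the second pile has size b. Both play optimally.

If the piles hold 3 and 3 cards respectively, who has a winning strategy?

Work bottom-up. With no move the player to move loses. Otherwise the position is W if at least one move leads to an L position for the opponent, and L if every move leads to a W.
No move ever increases a pile, so every position that can arise here has a ≤ 3 and b ≤ 3; it is enough to label the cells with 0 ≤ a ≤ 3 and 0 ≤ b ≤ 3.
Every move lowers a or b (never raises either), so fill the grid row by row in increasing a, and left to right within a row: each cell's successors are then already labelled.
      b=0  b=1  b=2  b=3
a=0:    L    W    L    W
a=1:    L    W    L    W
a=2:    W    L    W    L
a=3:    W    L    W    L
Cells with no legal move (terminal, hence L): (0,0), (1,0).
The remaining L cells, each justified by listing all of its moves:
(0,2): →(0,1)(W) only, which is W, so L
(1,2): →(1,1)(W) only, which is W, so L
(2,1): →(0,1)(W), (2,0)(W) — all W, so L
(2,3): →(0,3)(W), (2,2)(W), (2,0)(W) — all W, so L
(3,1): →(1,1)(W), (0,1)(W), (3,0)(W) — all W, so L
(3,3): →(1,3)(W), (0,3)(W), (3,2)(W), (3,0)(W) — all W, so L
Every other cell has at least one move into one of the L cells above, so it is W.
The starting position (3,3) is L: whatever Rosa does, the opponent receives a W position.

Sam wins.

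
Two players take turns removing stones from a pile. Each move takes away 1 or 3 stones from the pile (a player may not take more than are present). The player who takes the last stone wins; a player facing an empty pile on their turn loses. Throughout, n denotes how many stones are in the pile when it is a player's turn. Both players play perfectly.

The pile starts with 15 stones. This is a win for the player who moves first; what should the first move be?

Use the standard recursion: the mover loses at a terminal position; elsewhere, the mover wins exactly when some move hands the opponent an L position.
n=0: no move → L
n=1: can move to 0, which is L ⇒ W
n=2: the only move is to 1(W), a W ⇒ L
n=3: can move to 2, which is L ⇒ W
n=4: moves to 3(W), 1(W); every one is W ⇒ L
n=5: can move to 4, which is L ⇒ W
n=6: moves to 5(W), 3(W); every one is W ⇒ L
n=7: can move to 6, which is L ⇒ W
n=8: moves to 7(W), 5(W); every one is W ⇒ L
n=9: can move to 8, which is L ⇒ W
n=10: moves to 9(W), 7(W); every one is W ⇒ L
n=11: can move to 10, which is L ⇒ W
n=12: moves to 11(W), 9(W); every one is W ⇒ L
n=13: can move to 12, which is L ⇒ W
n=14: moves to 13(W), 11(W); every one is W ⇒ L
n=15: can move to 14, which is L ⇒ W
From 15, the L positions reachable in one move are: 14, 12. Any move reaching one of these is winning.

Remove 1, leaving 14.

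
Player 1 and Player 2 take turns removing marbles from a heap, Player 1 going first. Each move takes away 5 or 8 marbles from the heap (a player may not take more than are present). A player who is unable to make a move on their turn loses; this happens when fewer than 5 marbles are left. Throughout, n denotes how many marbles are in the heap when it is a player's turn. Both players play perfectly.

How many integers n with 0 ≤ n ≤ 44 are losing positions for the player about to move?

20

Label each position W (a win for the player to move) or L (a loss). A position with no legal move is L; any other position is W exactly when some move reaches an L, and L when every move reaches a W.
n=0: no move → L
n=1: no move → L
n=2: no move → L
n=3: no move → L
n=4: no move → L
n=5: reaches L-position 0 → W
n=6: reaches L-position 1 → W
n=7: reaches L-position 2 → W
n=8: reaches L-position 3 → W
n=9: reaches L-position 4 → W
n=10: reaches L-position 2 → W
n=11: reaches L-position 3 → W
n=12: reaches L-position 4 → W
n=13: only reaches 8(W), 5(W), all W → L
n=14: only reaches 9(W), 6(W), all W → L
n=15: only reaches 10(W), 7(W), all W → L
n=16: only reaches 11(W), 8(W), all W → L
n=17: only reaches 12(W), 9(W), all W → L
n=18: reaches L-position 13 → W
n=19: reaches L-position 14 → W
n=20: reaches L-position 15 → W
n=21: reaches L-position 16 → W
n=22: reaches L-position 17 → W
n=23: reaches L-position 15 → W
n=24: reaches L-position 16 → W
n=25: reaches L-position 17 → W
n=26: only reaches 21(W), 18(W), all W → L
n=27: only reaches 22(W), 19(W), all W → L
n=28: only reaches 23(W), 20(W), all W → L
n=29: only reaches 24(W), 21(W), all W → L
n=30: only reaches 25(W), 22(W), all W → L
n=31: reaches L-position 26 → W
n=32: reaches L-position 27 → W
n=33: reaches L-position 28 → W
n=34: reaches L-position 29 → W
n=35: reaches L-position 30 → W
n=36: reaches L-position 28 → W
n=37: reaches L-position 29 → W
n=38: reaches L-position 30 → W
n=39: only reaches 34(W), 31(W), all W → L
n=40: only reaches 35(W), 32(W), all W → L
n=41: only reaches 36(W), 33(W), all W → L
n=42: only reaches 37(W), 34(W), all W → L
n=43: only reaches 38(W), 35(W), all W → L
n=44: reaches L-position 39 → W
L entries with 0 ≤ n ≤ 44: n = 0, 1, 2, 3, 4, 13, 14, 15, 16, 17, 26, 27, 28, 29, 30, 39, 40, 41, 42, 43; that makes 20.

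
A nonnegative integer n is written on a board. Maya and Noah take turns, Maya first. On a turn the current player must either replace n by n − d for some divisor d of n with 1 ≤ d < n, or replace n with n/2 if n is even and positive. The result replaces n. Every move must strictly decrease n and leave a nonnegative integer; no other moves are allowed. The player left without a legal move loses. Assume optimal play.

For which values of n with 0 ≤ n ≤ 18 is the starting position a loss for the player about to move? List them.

Use the standard recursion: the mover loses at a terminal position; elsewhere, the mover wins exactly when some move hands the opponent an L position.
n=0: no move → L
n=1: no move → L
n=2: can move to 1, which is L ⇒ W
n=3: the only move is to 2(W), a W ⇒ L
n=4: can move to 3, which is L ⇒ W
n=5: the only move is to 4(W), a W ⇒ L
n=6: can move to 3, which is L ⇒ W
n=7: the only move is to 6(W), a W ⇒ L
n=8: can move to 7, which is L ⇒ W
n=9: moves to 6(W), 8(W); every one is W ⇒ L
n=10: can move to 5, which is L ⇒ W
n=11: the only move is to 10(W), a W ⇒ L
n=12: can move to 9, which is L ⇒ W
n=13: the only move is to 12(W), a W ⇒ L
n=14: can move to 7, which is L ⇒ W
n=15: moves to 10(W), 12(W), 14(W); every one is W ⇒ L
n=16: can move to 15, which is L ⇒ W
n=17: the only move is to 16(W), a W ⇒ L
n=18: can move to 9, which is L ⇒ W
Reading off the rows marked L gives the requested list; there are 10 such values of n.

0, 1, 3, 5, 7, 9, 11, 13, 15, 17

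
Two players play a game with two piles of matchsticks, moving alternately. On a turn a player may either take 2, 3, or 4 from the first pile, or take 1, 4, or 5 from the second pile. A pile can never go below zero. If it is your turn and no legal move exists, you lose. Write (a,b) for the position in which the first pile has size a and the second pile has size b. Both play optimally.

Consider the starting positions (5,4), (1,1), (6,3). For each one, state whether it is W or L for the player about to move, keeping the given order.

Compute win/loss labels from the base case upward. A position with no move is L. Any other position is W if it can reach an L in one move, else L.
No move ever increases a pile, so every position that can arise here has a ≤ 6 and b ≤ 4; it is enough to label the cells with 0 ≤ a ≤ 6 and 0 ≤ b ≤ 4.
Every move lowers a or b (never raises either), so fill the grid row by row in increasing a, and left to right within a row: each cell's successors are then already labelled.
      b=0  b=1  b=2  b=3  b=4
a=0:    L    W    L    W    W
a=1:    L    W    L    W    W
a=2:    W    L    W    L    W
a=3:    W    L    W    L    W
a=4:    W    W    W    W    L
a=5:    W    W    W    W    L
a=6:    L    W    L    W    W
Cells with no legal move (terminal, hence L): (0,0), (1,0).
The remaining L cells, each justified by listing all of its moves:
(0,2): →(0,1)(W) only, which is W, so L
(1,2): →(1,1)(W) only, which is W, so L
(2,1): →(0,1)(W), (2,0)(W) — all W, so L
(2,3): →(0,3)(W), (2,2)(W) — all W, so L
(3,1): →(1,1)(W), (0,1)(W), (3,0)(W) — all W, so L
(3,3): →(1,3)(W), (0,3)(W), (3,2)(W) — all W, so L
(4,4): →(2,4)(W), (1,4)(W), (0,4)(W), (4,3)(W), (4,0)(W) — all W, so L
(5,4): →(3,4)(W), (2,4)(W), (1,4)(W), (5,3)(W), (5,0)(W) — all W, so L
(6,0): →(4,0)(W), (3,0)(W), (2,0)(W) — all W, so L
(6,2): →(4,2)(W), (3,2)(W), (2,2)(W), (6,1)(W) — all W, so L
Every other cell has at least one move into one of the L cells above, so it is W.
(5,4): one of the L cells justified above, so L
(1,1): the move to (1,0) reaches an L cell, so W
(6,3): the move to (3,3) reaches an L cell, so W

(5,4): L, (1,1): W, (6,3): W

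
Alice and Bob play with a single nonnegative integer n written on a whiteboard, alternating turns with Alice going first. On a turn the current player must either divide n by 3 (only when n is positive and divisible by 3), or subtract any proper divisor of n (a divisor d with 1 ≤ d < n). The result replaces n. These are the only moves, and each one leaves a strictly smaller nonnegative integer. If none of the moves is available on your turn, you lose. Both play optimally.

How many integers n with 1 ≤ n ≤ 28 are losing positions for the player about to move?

Work bottom-up. With no move the player to move loses. Otherwise the position is W if at least one move leads to an L position for the opponent, and L if every move leads to a W.
n=0: no move → L
n=1: no move → L
n=2: reaches L-position 1 → W
n=3: reaches L-position 1 → W
n=4: only reaches 2(W), 3(W), all W → L
n=5: reaches L-position 4 → W
n=6: reaches L-position 4 → W
n=7: only reaches 6(W), which is W → L
n=8: reaches L-position 4 → W
n=9: only reaches 3(W), 6(W), 8(W), all W → L
n=10: reaches L-position 9 → W
n=11: only reaches 10(W), which is W → L
n=12: reaches L-position 4 → W
n=13: only reaches 12(W), which is W → L
n=14: reaches L-position 7 → W
n=15: only reaches 5(W), 10(W), 12(W), 14(W), all W → L
n=16: reaches L-position 15 → W
n=17: only reaches 16(W), which is W → L
n=18: reaches L-position 9 → W
n=19: only reaches 18(W), which is W → L
n=20: reaches L-position 15 → W
n=21: reaches L-position 7 → W
n=22: reaches L-position 11 → W
n=23: only reaches 22(W), which is W → L
n=24: reaches L-position 23 → W
n=25: only reaches 20(W), 24(W), all W → L
n=26: reaches L-position 13 → W
n=27: reaches L-position 9 → W
n=28: only reaches 14(W), 21(W), 24(W), 26(W), 27(W), all W → L
L entries with 1 ≤ n ≤ 28 (n=0 is outside the asked range and is not counted): n = 1, 4, 7, 9, 11, 13, 15, 17, 19, 23, 25, 28; that makes 12.

12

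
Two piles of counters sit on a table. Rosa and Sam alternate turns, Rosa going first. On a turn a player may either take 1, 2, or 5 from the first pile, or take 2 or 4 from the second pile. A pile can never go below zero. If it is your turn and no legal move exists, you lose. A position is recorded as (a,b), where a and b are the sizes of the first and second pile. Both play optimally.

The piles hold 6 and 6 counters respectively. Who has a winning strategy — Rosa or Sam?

Positions with no move are L. A position that does have a move is losing for the player to move precisely when every available move leads to a winning position for the opponent. Fill in the labels:
No move ever increases a pile, so every position that can arise here has a ≤ 6 and b ≤ 6; it is enough to label the cells with 0 ≤ a ≤ 6 and 0 ≤ b ≤ 6.
Every move lowers a or b (never raises either), so fill the grid row by row in increasing a, and left to right within a row: each cell's successors are then already labelled.
      b=0  b=1  b=2  b=3  b=4  b=5  b=6
a=0:    L    L    W    W    W    W    L
a=1:    W    W    L    L    W    W    W
a=2:    W    W    W    W    L    L    W
a=3:    L    L    W    W    W    W    L
a=4:    W    W    L    L    W    W    W
a=5:    W    W    W    W    L    L    W
a=6:    L    L    W    W    W    W    L
Cells with no legal move (terminal, hence L): (0,0), (0,1).
The remaining L cells, each justified by listing all of its moves:
(0,6): moves to (0,4)(W), (0,2)(W); every one is W ⇒ L
(1,2): moves to (0,2)(W), (1,0)(W); every one is W ⇒ L
(1,3): moves to (0,3)(W), (1,1)(W); every one is W ⇒ L
(2,4): moves to (1,4)(W), (0,4)(W), (2,2)(W), (2,0)(W); every one is W ⇒ L
(2,5): moves to (1,5)(W), (0,5)(W), (2,3)(W), (2,1)(W); every one is W ⇒ L
(3,0): moves to (2,0)(W), (1,0)(W); every one is W ⇒ L
(3,1): moves to (2,1)(W), (1,1)(W); every one is W ⇒ L
(3,6): moves to (2,6)(W), (1,6)(W), (3,4)(W), (3,2)(W); every one is W ⇒ L
(4,2): moves to (3,2)(W), (2,2)(W), (4,0)(W); every one is W ⇒ L
(4,3): moves to (3,3)(W), (2,3)(W), (4,1)(W); every one is W ⇒ L
(5,4): moves to (4,4)(W), (3,4)(W), (0,4)(W), (5,2)(W), (5,0)(W); every one is W ⇒ L
(5,5): moves to (4,5)(W), (3,5)(W), (0,5)(W), (5,3)(W), (5,1)(W); every one is W ⇒ L
(6,0): moves to (5,0)(W), (4,0)(W), (1,0)(W); every one is W ⇒ L
(6,1): moves to (5,1)(W), (4,1)(W), (1,1)(W); every one is W ⇒ L
(6,6): moves to (5,6)(W), (4,6)(W), (1,6)(W), (6,4)(W), (6,2)(W); every one is W ⇒ L
Every other cell has at least one move into one of the L cells above, so it is W.
The starting position (6,6) is L: whatever Rosa does, the opponent receives a W position.

Sam wins.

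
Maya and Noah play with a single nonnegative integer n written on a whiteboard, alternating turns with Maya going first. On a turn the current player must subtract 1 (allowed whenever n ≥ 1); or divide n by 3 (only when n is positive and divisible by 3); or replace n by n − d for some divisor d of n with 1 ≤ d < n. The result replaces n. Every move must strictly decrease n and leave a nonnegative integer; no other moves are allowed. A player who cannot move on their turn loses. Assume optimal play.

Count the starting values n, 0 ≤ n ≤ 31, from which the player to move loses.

13

Label each position W (a win for the player to move) or L (a loss). A position with no legal move is L; any other position is W exactly when some move reaches an L, and L when every move reaches a W.
n=0: no move → L
n=1: →0(L), so W
n=2: →1(W) only, which is W, so L
n=3: →2(L), so W
n=4: →2(L), so W
n=5: →4(W) only, which is W, so L
n=6: →2(L), so W
n=7: →6(W) only, which is W, so L
n=8: →7(L), so W
n=9: →3(W), 6(W), 8(W) — all W, so L
n=10: →5(L), so W
n=11: →10(W) only, which is W, so L
n=12: →9(L), so W
n=13: →12(W) only, which is W, so L
n=14: →7(L), so W
n=15: →5(L), so W
n=16: →8(W), 12(W), 14(W), 15(W) — all W, so L
n=17: →16(L), so W
n=18: →9(L), so W
n=19: →18(W) only, which is W, so L
n=20: →16(L), so W
n=21: →7(L), so W
n=22: →11(L), so W
n=23: →22(W) only, which is W, so L
n=24: →16(L), so W
n=25: →20(W), 24(W) — all W, so L
n=26: →13(L), so W
n=27: →9(L), so W
n=28: →14(W), 21(W), 24(W), 26(W), 27(W) — all W, so L
n=29: →28(L), so W
n=30: →25(L), so W
n=31: →30(W) only, which is W, so L
L entries with 0 ≤ n ≤ 31: n = 0, 2, 5, 7, 9, 11, 13, 16, 19, 23, 25, 28, 31; that makes 13.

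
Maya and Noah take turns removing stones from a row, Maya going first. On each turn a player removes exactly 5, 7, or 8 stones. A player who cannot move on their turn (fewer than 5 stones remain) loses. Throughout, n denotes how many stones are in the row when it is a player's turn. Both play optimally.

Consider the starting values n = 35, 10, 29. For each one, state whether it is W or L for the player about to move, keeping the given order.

35: W, 10: W, 29: L

Positions with no move are L. A position that does have a move is losing for the player to move precisely when every available move leads to a winning position for the opponent. Fill in the labels:
n=0: no move → L
n=1: no move → L
n=2: no move → L
n=3: no move → L
n=4: no move → L
n=5: →0(L), so W
n=6: →1(L), so W
n=7: →2(L), so W
n=8: →3(L), so W
n=9: →4(L), so W
n=10: →3(L), so W
n=11: →4(L), so W
n=12: →4(L), so W
n=13: →8(W), 6(W), 5(W) — all W, so L
n=14: →9(W), 7(W), 6(W) — all W, so L
n=15: →10(W), 8(W), 7(W) — all W, so L
n=16: →11(W), 9(W), 8(W) — all W, so L
n=17: →12(W), 10(W), 9(W) — all W, so L
n=18: →13(L), so W
n=19: →14(L), so W
n=20: →15(L), so W
n=21: →16(L), so W
n=22: →17(L), so W
n=23: →16(L), so W
n=24: →17(L), so W
n=25: →17(L), so W
n=26: →21(W), 19(W), 18(W) — all W, so L
n=27: →22(W), 20(W), 19(W) — all W, so L
n=28: →23(W), 21(W), 20(W) — all W, so L
n=29: →24(W), 22(W), 21(W) — all W, so L
n=30: →25(W), 23(W), 22(W) — all W, so L
n=31: →26(L), so W
n=32: →27(L), so W
n=33: →28(L), so W
n=34: →29(L), so W
n=35: →30(L), so W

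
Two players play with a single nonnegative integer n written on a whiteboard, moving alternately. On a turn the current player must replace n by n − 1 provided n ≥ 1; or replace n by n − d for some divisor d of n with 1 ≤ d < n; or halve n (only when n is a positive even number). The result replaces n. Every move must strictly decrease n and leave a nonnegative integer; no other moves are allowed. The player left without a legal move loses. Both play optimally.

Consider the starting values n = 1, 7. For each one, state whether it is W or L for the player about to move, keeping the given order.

1: W, 7: L

Positions with no move are L. A position that does have a move is losing for the player to move precisely when every available move leads to a winning position for the opponent. Fill in the labels:
n=0: no move → L
n=1: reaches L-position 0 → W
n=2: only reaches 1(W), which is W → L
n=3: reaches L-position 2 → W
n=4: reaches L-position 2 → W
n=5: only reaches 4(W), which is W → L
n=6: reaches L-position 5 → W
n=7: only reaches 6(W), which is W → L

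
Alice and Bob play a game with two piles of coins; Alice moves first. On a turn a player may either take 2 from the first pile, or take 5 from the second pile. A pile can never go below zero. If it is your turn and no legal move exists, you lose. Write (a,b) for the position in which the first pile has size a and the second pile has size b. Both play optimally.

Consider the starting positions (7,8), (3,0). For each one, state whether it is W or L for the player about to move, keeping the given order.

Label each position W (a win for the player to move) or L (a loss). A position with no legal move is L; any other position is W exactly when some move reaches an L, and L when every move reaches a W.
No move ever increases a pile, so every position that can arise here has a ≤ 7 and b ≤ 8; it is enough to label the cells with 0 ≤ a ≤ 7 and 0 ≤ b ≤ 8.
Every move lowers a or b (never raises either), so fill the grid row by row in increasing a, and left to right within a row: each cell's successors are then already labelled.
      b=0  b=1  b=2  b=3  b=4  b=5  b=6  b=7  b=8
a=0:    L    L    L    L    L    W    W    W    W
a=1:    L    L    L    L    L    W    W    W    W
a=2:    W    W    W    W    W    L    L    L    L
a=3:    W    W    W    W    W    L    L    L    L
a=4:    L    L    L    L    L    W    W    W    W
a=5:    L    L    L    L    L    W    W    W    W
a=6:    W    W    W    W    W    L    L    L    L
a=7:    W    W    W    W    W    L    L    L    L
Cells with no legal move (terminal, hence L): (0,0), (0,1), (0,2), (0,3), (0,4), (1,0), (1,1), (1,2), (1,3), (1,4).
The remaining L cells, each justified by listing all of its moves:
(2,5): moves to (0,5)(W), (2,0)(W); every one is W ⇒ L
(2,6): moves to (0,6)(W), (2,1)(W); every one is W ⇒ L
(2,7): moves to (0,7)(W), (2,2)(W); every one is W ⇒ L
(2,8): moves to (0,8)(W), (2,3)(W); every one is W ⇒ L
(3,5): moves to (1,5)(W), (3,0)(W); every one is W ⇒ L
(3,6): moves to (1,6)(W), (3,1)(W); every one is W ⇒ L
(3,7): moves to (1,7)(W), (3,2)(W); every one is W ⇒ L
(3,8): moves to (1,8)(W), (3,3)(W); every one is W ⇒ L
(4,0): the only move is to (2,0)(W), a W ⇒ L
(4,1): the only move is to (2,1)(W), a W ⇒ L
(4,2): the only move is to (2,2)(W), a W ⇒ L
(4,3): the only move is to (2,3)(W), a W ⇒ L
(4,4): the only move is to (2,4)(W), a W ⇒ L
(5,0): the only move is to (3,0)(W), a W ⇒ L
(5,1): the only move is to (3,1)(W), a W ⇒ L
(5,2): the only move is to (3,2)(W), a W ⇒ L
(5,3): the only move is to (3,3)(W), a W ⇒ L
(5,4): the only move is to (3,4)(W), a W ⇒ L
(6,5): moves to (4,5)(W), (6,0)(W); every one is W ⇒ L
(6,6): moves to (4,6)(W), (6,1)(W); every one is W ⇒ L
(6,7): moves to (4,7)(W), (6,2)(W); every one is W ⇒ L
(6,8): moves to (4,8)(W), (6,3)(W); every one is W ⇒ L
(7,5): moves to (5,5)(W), (7,0)(W); every one is W ⇒ L
(7,6): moves to (5,6)(W), (7,1)(W); every one is W ⇒ L
(7,7): moves to (5,7)(W), (7,2)(W); every one is W ⇒ L
(7,8): moves to (5,8)(W), (7,3)(W); every one is W ⇒ L
Every other cell has at least one move into one of the L cells above, so it is W.
(7,8): one of the L cells justified above, so L
(3,0): the move to (1,0) reaches an L cell, so W

(7,8): L, (3,0): W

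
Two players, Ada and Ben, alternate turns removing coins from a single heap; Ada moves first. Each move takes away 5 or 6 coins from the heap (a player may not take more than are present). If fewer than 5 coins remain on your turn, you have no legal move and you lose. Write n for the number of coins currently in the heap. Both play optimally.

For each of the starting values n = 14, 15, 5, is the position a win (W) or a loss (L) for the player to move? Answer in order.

Compute win/loss labels from the base case upward. A position with no move is L. Any other position is W if it can reach an L in one move, else L.
n=0: no move → L
n=1: no move → L
n=2: no move → L
n=3: no move → L
n=4: no move → L
n=5: reaches L-position 0 → W
n=6: reaches L-position 1 → W
n=7: reaches L-position 2 → W
n=8: reaches L-position 3 → W
n=9: reaches L-position 4 → W
n=10: reaches L-position 4 → W
n=11: only reaches 6(W), 5(W), all W → L
n=12: only reaches 7(W), 6(W), all W → L
n=13: only reaches 8(W), 7(W), all W → L
n=14: only reaches 9(W), 8(W), all W → L
n=15: only reaches 10(W), 9(W), all W → L

14: L, 15: L, 5: W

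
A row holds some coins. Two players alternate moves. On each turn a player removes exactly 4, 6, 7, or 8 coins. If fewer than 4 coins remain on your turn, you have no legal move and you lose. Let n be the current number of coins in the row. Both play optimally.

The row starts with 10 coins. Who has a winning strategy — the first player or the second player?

Use the standard recursion: the mover loses at a terminal position; elsewhere, the mover wins exactly when some move hands the opponent an L position.
n=0: no move → L
n=1: no move → L
n=2: no move → L
n=3: no move → L
n=4: can move to 0, which is L ⇒ W
n=5: can move to 1, which is L ⇒ W
n=6: can move to 2, which is L ⇒ W
n=7: can move to 3, which is L ⇒ W
n=8: can move to 2, which is L ⇒ W
n=9: can move to 3, which is L ⇒ W
n=10: can move to 3, which is L ⇒ W
The starting position 10 is W: the player to move should remove 7, leaving 3, handing over an L position.

The first player wins.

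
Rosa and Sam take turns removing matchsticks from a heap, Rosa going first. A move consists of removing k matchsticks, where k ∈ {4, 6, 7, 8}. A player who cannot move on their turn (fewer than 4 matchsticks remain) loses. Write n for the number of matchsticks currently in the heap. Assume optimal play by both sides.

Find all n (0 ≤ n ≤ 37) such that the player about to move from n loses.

Label each position W (a win for the player to move) or L (a loss). A position with no legal move is L; any other position is W exactly when some move reaches an L, and L when every move reaches a W.
n=0: no move → L
n=1: no move → L
n=2: no move → L
n=3: no move → L
n=4: W (go to 0, an L position)
n=5: W (go to 1, an L position)
n=6: W (go to 2, an L position)
n=7: W (go to 3, an L position)
n=8: W (go to 2, an L position)
n=9: W (go to 3, an L position)
n=10: W (go to 3, an L position)
n=11: W (go to 3, an L position)
n=12: L (options 8(W), 6(W), 5(W), 4(W) are all W)
n=13: L (options 9(W), 7(W), 6(W), 5(W) are all W)
n=14: L (options 10(W), 8(W), 7(W), 6(W) are all W)
n=15: L (options 11(W), 9(W), 8(W), 7(W) are all W)
n=16: W (go to 12, an L position)
n=17: W (go to 13, an L position)
n=18: W (go to 14, an L position)
n=19: W (go to 15, an L position)
n=20: W (go to 14, an L position)
n=21: W (go to 15, an L position)
n=22: W (go to 15, an L position)
n=23: W (go to 15, an L position)
n=24: L (options 20(W), 18(W), 17(W), 16(W) are all W)
n=25: L (options 21(W), 19(W), 18(W), 17(W) are all W)
n=26: L (options 22(W), 20(W), 19(W), 18(W) are all W)
n=27: L (options 23(W), 21(W), 20(W), 19(W) are all W)
n=28: W (go to 24, an L position)
n=29: W (go to 25, an L position)
n=30: W (go to 26, an L position)
n=31: W (go to 27, an L position)
n=32: W (go to 26, an L position)
n=33: W (go to 27, an L position)
n=34: W (go to 27, an L position)
n=35: W (go to 27, an L position)
n=36: L (options 32(W), 30(W), 29(W), 28(W) are all W)
n=37: L (options 33(W), 31(W), 30(W), 29(W) are all W)
Reading off the rows marked L gives the requested list; there are 14 such values of n.

0, 1, 2, 3, 12, 13, 14, 15, 24, 25, 26, 27, 36, 37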